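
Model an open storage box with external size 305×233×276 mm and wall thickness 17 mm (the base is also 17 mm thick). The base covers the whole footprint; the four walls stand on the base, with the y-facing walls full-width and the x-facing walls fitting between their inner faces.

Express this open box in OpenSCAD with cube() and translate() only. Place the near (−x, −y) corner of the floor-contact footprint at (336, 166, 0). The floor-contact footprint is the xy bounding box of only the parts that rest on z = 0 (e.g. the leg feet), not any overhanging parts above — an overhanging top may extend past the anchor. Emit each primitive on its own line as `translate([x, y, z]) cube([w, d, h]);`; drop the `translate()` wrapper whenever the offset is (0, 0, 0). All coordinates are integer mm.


translate([336, 166, 0]) cube([305, 233, 17]);
translate([336, 166, 17]) cube([305, 17, 259]);
translate([336, 382, 17]) cube([305, 17, 259]);
translate([336, 183, 17]) cube([17, 199, 259]);
translate([624, 183, 17]) cube([17, 199, 259]);


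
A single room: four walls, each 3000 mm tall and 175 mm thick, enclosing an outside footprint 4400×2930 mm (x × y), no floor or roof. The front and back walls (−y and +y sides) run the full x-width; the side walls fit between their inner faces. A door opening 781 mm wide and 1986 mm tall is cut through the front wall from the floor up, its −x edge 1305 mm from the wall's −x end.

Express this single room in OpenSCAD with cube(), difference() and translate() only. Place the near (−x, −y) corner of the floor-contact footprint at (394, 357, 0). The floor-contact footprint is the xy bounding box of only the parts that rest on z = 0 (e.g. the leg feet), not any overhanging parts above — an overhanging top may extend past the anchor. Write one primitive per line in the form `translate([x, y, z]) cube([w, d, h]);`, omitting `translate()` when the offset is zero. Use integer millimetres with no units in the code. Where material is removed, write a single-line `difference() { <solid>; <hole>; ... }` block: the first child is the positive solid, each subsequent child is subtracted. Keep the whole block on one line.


difference() { translate([394, 357, 0]) cube([4400, 175, 3000]); translate([1699, 357, 0]) cube([781, 175, 1986]); }
translate([394, 3112, 0]) cube([4400, 175, 3000]);
translate([394, 532, 0]) cube([175, 2580, 3000]);
translate([4619, 532, 0]) cube([175, 2580, 3000]);


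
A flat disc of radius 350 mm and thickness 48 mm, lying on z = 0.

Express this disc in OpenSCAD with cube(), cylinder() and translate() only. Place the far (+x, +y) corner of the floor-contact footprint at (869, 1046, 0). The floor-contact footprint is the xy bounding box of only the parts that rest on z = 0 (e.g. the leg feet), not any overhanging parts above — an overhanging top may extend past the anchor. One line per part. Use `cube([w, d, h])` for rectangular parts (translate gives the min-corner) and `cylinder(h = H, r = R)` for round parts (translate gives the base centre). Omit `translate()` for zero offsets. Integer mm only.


translate([519, 696, 0]) cylinder(h = 48, r = 350);


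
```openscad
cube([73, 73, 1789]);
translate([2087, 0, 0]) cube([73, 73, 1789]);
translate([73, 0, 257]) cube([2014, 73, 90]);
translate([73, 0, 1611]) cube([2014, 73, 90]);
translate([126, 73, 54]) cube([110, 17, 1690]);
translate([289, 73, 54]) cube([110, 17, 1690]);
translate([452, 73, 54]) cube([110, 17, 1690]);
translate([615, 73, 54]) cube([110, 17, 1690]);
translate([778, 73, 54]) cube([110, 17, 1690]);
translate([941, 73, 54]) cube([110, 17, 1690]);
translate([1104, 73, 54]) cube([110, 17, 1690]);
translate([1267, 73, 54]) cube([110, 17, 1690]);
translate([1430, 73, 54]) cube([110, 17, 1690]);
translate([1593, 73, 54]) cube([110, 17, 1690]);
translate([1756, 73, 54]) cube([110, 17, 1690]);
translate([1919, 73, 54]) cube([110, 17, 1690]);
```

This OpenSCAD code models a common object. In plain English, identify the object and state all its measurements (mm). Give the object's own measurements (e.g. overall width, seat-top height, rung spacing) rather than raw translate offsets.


A fence section. Two 73×73 mm posts, 1789 mm tall, stand on the floor with a clear span of 2014 mm between their inner faces. Two horizontal rails of 73×90 mm section span the gap between the posts with their undersides at z = 257 mm and z = 1611 mm, flush with the posts' −y face. 12 pickets, each 110 mm wide, 17 mm thick and 1690 mm tall, are fixed to the +y face of the rails with their bottoms at z = 54 mm, spaced across the span with a 53 mm gap after the −x post and between neighbouring pickets, with 58 mm left before the +x post.


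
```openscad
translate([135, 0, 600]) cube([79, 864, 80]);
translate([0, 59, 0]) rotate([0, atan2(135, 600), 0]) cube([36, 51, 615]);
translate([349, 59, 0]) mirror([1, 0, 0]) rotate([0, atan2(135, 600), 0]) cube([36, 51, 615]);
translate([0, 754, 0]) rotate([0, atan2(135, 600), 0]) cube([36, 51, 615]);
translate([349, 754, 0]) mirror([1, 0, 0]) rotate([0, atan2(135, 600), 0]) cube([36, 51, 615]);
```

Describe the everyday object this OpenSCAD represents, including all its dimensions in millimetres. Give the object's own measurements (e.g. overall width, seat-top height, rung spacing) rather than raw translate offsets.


A sawhorse. A 79×864×80 mm beam (x, y, z) sits on two A-frame leg pairs. Each pair is two raked legs of 36×51 mm section (51 mm along y) splaying symmetrically in x. Each leg rises 600 mm vertically over 135 mm of horizontal reach and is 615 mm long along its own axis. Every leg's outer bottom edge rests on the floor and its outer top edge meets a bottom edge of the beam — the left legs (tilting toward +x) meet the beam's −x bottom edge, the right legs (their mirror images, tilting toward −x) meet its +x bottom edge — so the leg tops tuck under the beam, the beam's underside is 600 mm above the floor, and the feet are 349 mm apart outside-to-outside with the beam centred between them. The two leg pairs are set in 59 mm from either end of the beam.


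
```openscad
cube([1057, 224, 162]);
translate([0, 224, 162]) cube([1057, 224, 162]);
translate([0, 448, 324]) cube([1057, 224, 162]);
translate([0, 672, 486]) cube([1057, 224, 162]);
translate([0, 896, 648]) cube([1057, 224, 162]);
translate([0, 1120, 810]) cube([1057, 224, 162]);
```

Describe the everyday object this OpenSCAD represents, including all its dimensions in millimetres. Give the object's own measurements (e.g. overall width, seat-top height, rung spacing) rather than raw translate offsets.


A straight staircase of 6 solid steps. Each step is 1057 mm wide (x), 224 mm deep (y, the going) and 162 mm tall (the rise). The first step rests on the floor; each subsequent step sits one going further in +y and one rise higher in +z, directly behind and above the previous step with no overlap.


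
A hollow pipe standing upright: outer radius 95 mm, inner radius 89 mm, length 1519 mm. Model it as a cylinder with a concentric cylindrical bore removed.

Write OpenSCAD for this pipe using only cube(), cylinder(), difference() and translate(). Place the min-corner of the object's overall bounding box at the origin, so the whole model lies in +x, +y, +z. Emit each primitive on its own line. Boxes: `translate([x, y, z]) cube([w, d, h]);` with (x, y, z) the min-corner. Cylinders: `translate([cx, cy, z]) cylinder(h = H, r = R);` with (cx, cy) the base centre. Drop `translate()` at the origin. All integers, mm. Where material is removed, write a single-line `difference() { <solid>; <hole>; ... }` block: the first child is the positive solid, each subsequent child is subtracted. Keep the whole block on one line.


difference() { translate([95, 95, 0]) cylinder(h = 1519, r = 95); translate([95, 95, 0]) cylinder(h = 1519, r = 89); }


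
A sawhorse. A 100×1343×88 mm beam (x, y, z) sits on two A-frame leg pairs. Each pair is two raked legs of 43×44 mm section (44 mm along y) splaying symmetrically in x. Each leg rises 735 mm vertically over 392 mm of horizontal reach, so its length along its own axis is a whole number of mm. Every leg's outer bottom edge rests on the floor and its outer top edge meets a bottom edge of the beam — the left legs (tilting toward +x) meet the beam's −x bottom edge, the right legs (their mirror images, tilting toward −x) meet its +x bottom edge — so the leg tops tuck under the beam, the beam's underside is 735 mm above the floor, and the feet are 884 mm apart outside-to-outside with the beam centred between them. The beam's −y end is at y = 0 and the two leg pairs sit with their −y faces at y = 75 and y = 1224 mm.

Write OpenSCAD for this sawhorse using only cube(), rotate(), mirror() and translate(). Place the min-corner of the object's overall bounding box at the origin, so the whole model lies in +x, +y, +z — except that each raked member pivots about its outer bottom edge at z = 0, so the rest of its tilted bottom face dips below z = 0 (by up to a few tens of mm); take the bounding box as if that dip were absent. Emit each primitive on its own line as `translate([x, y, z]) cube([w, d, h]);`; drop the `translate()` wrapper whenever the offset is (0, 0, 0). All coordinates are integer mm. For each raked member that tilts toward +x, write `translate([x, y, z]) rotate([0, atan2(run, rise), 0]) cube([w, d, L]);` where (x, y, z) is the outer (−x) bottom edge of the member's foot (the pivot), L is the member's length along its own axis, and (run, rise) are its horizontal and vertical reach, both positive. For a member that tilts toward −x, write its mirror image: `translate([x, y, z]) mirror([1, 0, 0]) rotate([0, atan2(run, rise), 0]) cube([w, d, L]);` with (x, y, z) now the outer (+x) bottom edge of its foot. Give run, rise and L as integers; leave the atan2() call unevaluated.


// leg length = √(392² + 735²) = 833
// right-leg outer foot x = 2·392 + 100 = 884
// beam min-corner = (392, 0, 735)
translate([392, 0, 735]) cube([100, 1343, 88]);
translate([0, 75, 0]) rotate([0, atan2(392, 735), 0]) cube([43, 44, 833]);
translate([884, 75, 0]) mirror([1, 0, 0]) rotate([0, atan2(392, 735), 0]) cube([43, 44, 833]);
translate([0, 1224, 0]) rotate([0, atan2(392, 735), 0]) cube([43, 44, 833]);
translate([884, 1224, 0]) mirror([1, 0, 0]) rotate([0, atan2(392, 735), 0]) cube([43, 44, 833]);


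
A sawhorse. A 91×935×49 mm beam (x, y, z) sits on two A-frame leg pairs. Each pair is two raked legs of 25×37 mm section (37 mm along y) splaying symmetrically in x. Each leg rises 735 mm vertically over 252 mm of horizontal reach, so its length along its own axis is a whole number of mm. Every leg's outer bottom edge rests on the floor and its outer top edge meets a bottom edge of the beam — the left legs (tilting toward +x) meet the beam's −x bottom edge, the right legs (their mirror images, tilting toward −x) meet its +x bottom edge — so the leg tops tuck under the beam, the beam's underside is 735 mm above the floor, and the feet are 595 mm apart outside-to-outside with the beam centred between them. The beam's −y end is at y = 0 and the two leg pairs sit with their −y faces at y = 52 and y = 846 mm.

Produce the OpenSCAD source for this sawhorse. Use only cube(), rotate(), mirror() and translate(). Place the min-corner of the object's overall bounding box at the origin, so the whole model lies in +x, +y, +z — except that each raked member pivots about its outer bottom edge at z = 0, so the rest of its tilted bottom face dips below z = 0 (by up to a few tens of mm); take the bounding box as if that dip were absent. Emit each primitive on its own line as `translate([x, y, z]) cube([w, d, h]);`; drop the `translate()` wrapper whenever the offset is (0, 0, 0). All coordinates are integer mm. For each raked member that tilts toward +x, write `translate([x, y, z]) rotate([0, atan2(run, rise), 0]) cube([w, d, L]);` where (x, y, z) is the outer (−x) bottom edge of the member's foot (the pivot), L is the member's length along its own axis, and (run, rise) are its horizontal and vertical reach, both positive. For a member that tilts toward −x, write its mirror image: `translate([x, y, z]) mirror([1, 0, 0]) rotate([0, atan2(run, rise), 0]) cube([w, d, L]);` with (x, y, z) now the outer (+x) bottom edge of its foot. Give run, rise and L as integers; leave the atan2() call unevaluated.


translate([252, 0, 735]) cube([91, 935, 49]);
translate([0, 52, 0]) rotate([0, atan2(252, 735), 0]) cube([25, 37, 777]);
translate([595, 52, 0]) mirror([1, 0, 0]) rotate([0, atan2(252, 735), 0]) cube([25, 37, 777]);
translate([0, 846, 0]) rotate([0, atan2(252, 735), 0]) cube([25, 37, 777]);
translate([595, 846, 0]) mirror([1, 0, 0]) rotate([0, atan2(252, 735), 0]) cube([25, 37, 777]);


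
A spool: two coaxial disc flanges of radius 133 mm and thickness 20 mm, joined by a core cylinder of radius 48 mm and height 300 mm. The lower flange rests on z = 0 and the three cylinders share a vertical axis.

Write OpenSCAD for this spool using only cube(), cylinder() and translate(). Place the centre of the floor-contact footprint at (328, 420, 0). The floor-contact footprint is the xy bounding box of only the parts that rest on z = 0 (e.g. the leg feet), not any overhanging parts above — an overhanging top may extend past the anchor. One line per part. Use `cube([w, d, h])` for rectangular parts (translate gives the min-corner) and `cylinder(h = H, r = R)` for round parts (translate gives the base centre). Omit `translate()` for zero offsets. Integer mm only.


translate([328, 420, 0]) cylinder(h = 20, r = 133);
translate([328, 420, 20]) cylinder(h = 300, r = 48);
translate([328, 420, 320]) cylinder(h = 20, r = 133);


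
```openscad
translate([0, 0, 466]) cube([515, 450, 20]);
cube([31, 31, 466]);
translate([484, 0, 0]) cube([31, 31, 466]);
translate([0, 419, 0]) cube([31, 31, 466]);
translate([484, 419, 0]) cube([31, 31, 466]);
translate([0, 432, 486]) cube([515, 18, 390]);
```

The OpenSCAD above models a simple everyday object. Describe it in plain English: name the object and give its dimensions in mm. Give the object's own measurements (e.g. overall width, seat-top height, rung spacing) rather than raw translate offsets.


A chair. The seat is a 515×450×20 mm slab with its top at z = 486 mm, on four 31×31 mm corner legs (flush with the seat edges, standing on z = 0). A flat backrest 18 mm thick, 390 mm tall, spans the full seat width and rises from the seat top along its +y edge, rear face flush with the rear of the seat.


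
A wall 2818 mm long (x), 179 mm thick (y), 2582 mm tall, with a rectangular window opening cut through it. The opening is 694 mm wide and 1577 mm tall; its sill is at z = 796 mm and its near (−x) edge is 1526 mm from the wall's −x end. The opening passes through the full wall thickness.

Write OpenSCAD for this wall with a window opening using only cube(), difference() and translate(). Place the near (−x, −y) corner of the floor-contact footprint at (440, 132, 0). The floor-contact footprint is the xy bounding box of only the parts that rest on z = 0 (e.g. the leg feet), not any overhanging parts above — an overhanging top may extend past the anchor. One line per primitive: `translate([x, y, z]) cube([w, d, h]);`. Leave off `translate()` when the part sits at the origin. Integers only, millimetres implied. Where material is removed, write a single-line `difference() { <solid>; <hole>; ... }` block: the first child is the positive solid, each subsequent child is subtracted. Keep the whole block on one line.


difference() { translate([440, 132, 0]) cube([2818, 179, 2582]); translate([1966, 132, 796]) cube([694, 179, 1577]); }


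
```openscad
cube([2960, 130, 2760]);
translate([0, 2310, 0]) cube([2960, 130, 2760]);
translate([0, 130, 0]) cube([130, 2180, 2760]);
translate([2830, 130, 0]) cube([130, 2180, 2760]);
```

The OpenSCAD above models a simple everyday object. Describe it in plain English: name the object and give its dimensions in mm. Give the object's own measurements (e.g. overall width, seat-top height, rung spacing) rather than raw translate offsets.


The wall frame of a small rectangular building: four walls, each 2760 mm tall and 130 mm thick, enclosing a footprint 2960 mm (x) by 2440 mm (y) outside-to-outside, with no floor or roof. The front and back walls (the −y and +y sides) span the full width; the two side walls fit between them.


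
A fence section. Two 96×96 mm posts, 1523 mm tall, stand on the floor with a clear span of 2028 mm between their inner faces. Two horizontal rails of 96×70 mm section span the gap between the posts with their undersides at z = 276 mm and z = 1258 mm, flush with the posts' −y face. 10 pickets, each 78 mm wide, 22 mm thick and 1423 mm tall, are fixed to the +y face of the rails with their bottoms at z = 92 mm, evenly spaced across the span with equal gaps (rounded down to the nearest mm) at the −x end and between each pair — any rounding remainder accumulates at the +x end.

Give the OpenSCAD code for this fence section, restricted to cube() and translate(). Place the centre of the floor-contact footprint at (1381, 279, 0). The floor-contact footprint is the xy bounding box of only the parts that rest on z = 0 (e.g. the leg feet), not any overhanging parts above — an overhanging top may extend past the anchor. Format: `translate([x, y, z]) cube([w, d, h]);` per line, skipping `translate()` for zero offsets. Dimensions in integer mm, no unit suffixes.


translate([271, 231, 0]) cube([96, 96, 1523]);
translate([2395, 231, 0]) cube([96, 96, 1523]);
translate([367, 231, 276]) cube([2028, 96, 70]);
translate([367, 231, 1258]) cube([2028, 96, 70]);
translate([480, 327, 92]) cube([78, 22, 1423]);
translate([671, 327, 92]) cube([78, 22, 1423]);
translate([862, 327, 92]) cube([78, 22, 1423]);
translate([1053, 327, 92]) cube([78, 22, 1423]);
translate([1244, 327, 92]) cube([78, 22, 1423]);
translate([1435, 327, 92]) cube([78, 22, 1423]);
translate([1626, 327, 92]) cube([78, 22, 1423]);
translate([1817, 327, 92]) cube([78, 22, 1423]);
translate([2008, 327, 92]) cube([78, 22, 1423]);
translate([2199, 327, 92]) cube([78, 22, 1423]);


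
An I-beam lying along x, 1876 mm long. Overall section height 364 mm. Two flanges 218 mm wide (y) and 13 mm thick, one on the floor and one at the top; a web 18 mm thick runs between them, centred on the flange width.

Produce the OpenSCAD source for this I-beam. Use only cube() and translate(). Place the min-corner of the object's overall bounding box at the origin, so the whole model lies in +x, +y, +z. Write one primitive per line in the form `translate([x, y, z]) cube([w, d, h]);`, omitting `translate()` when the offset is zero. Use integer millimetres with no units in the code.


cube([1876, 218, 13]);
translate([0, 100, 13]) cube([1876, 18, 338]);
translate([0, 0, 351]) cube([1876, 218, 13]);


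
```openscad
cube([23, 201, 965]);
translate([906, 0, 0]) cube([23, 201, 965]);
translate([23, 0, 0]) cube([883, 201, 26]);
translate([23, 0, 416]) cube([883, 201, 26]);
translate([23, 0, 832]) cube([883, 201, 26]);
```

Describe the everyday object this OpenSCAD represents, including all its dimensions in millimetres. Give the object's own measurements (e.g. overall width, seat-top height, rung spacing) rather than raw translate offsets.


An open bookshelf. Two side panels, each 23 mm thick, 201 mm deep and 965 mm tall, stand 929 mm apart (outside-to-outside). Between them sit 3 shelves, each 26 mm thick and 201 mm deep, spanning the full gap between the sides. The bottom shelf rests on the floor (its underside at z = 0) and the clear gap between one shelf's top and the next shelf's underside is 390 mm.


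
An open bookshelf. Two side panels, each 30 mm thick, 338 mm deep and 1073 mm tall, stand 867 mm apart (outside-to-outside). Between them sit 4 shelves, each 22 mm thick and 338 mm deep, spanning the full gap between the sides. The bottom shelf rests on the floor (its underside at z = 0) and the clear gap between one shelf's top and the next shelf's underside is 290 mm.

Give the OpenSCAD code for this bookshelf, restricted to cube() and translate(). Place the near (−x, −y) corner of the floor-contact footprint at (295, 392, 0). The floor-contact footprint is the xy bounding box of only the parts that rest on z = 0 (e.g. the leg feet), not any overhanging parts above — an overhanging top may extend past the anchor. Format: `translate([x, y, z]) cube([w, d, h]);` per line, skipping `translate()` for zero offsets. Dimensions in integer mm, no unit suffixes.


translate([295, 392, 0]) cube([30, 338, 1073]);
translate([1132, 392, 0]) cube([30, 338, 1073]);
translate([325, 392, 0]) cube([807, 338, 22]);
translate([325, 392, 312]) cube([807, 338, 22]);
translate([325, 392, 624]) cube([807, 338, 22]);
translate([325, 392, 936]) cube([807, 338, 22]);


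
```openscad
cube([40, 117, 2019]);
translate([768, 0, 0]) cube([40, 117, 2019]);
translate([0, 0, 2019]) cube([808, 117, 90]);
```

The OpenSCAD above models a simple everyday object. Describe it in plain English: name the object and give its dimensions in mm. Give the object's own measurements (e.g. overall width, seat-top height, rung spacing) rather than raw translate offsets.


A door frame. The clear opening is 728 mm wide and 2019 mm high. Two 40 mm wide jambs, 117 mm deep, stand either side of the opening from the floor to the top of the opening. A 90 mm thick head sits across the top of both jambs, spanning the full outside width of the frame.


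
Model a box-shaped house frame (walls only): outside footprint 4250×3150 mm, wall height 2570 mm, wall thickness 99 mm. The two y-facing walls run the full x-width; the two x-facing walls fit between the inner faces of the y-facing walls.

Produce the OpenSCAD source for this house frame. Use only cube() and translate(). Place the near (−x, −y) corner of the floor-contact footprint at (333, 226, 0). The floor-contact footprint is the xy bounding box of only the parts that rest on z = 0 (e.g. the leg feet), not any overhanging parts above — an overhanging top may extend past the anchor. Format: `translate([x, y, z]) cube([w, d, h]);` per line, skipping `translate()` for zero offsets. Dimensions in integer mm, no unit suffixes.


translate([333, 226, 0]) cube([4250, 99, 2570]);
translate([333, 3277, 0]) cube([4250, 99, 2570]);
translate([333, 325, 0]) cube([99, 2952, 2570]);
translate([4484, 325, 0]) cube([99, 2952, 2570]);


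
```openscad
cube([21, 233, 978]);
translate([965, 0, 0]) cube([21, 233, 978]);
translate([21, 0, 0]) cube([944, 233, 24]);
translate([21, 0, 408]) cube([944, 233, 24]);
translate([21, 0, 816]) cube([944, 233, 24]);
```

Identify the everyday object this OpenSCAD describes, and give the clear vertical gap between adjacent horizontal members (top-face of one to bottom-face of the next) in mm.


A bookshelf. The clear shelf gap is 384 mm.

Two tall side panels with 3 horizontal boards between them — a bookshelf. The first two shelf undersides are at z = 0 and z = 408; with shelf thickness 24, the clear gap is 408 − 0 − 24 = 384 mm.


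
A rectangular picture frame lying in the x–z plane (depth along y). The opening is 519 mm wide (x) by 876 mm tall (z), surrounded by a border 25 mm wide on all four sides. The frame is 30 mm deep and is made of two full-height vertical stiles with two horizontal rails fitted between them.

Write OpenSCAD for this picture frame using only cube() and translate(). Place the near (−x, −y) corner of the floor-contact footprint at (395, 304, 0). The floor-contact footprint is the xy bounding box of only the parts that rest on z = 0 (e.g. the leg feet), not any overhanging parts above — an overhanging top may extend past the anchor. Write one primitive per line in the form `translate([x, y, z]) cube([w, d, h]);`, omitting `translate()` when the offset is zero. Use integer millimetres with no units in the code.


translate([395, 304, 0]) cube([25, 30, 926]);
translate([939, 304, 0]) cube([25, 30, 926]);
translate([420, 304, 0]) cube([519, 30, 25]);
translate([420, 304, 901]) cube([519, 30, 25]);


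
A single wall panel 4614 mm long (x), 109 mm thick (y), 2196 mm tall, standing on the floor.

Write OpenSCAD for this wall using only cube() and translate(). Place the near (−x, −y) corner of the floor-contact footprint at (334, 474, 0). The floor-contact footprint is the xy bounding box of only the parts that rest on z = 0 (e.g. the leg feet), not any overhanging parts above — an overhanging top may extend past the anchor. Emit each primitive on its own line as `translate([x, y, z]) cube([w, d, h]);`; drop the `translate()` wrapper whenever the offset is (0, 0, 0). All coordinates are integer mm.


translate([334, 474, 0]) cube([4614, 109, 2196]);


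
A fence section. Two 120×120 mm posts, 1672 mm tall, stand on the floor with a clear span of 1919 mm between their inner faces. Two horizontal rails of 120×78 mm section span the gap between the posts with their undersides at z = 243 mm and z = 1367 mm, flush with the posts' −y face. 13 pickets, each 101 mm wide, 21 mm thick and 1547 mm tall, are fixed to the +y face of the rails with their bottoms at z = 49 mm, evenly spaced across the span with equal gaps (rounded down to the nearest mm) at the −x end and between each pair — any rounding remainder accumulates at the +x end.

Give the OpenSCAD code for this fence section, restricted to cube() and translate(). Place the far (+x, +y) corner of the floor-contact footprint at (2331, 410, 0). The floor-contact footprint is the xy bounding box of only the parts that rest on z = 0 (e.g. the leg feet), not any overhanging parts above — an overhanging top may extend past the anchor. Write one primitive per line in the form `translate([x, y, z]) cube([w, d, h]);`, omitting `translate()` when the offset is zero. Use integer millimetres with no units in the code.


translate([172, 290, 0]) cube([120, 120, 1672]);
translate([2211, 290, 0]) cube([120, 120, 1672]);
translate([292, 290, 243]) cube([1919, 120, 78]);
translate([292, 290, 1367]) cube([1919, 120, 78]);
translate([335, 410, 49]) cube([101, 21, 1547]);
translate([479, 410, 49]) cube([101, 21, 1547]);
translate([623, 410, 49]) cube([101, 21, 1547]);
translate([767, 410, 49]) cube([101, 21, 1547]);
translate([911, 410, 49]) cube([101, 21, 1547]);
translate([1055, 410, 49]) cube([101, 21, 1547]);
translate([1199, 410, 49]) cube([101, 21, 1547]);
translate([1343, 410, 49]) cube([101, 21, 1547]);
translate([1487, 410, 49]) cube([101, 21, 1547]);
translate([1631, 410, 49]) cube([101, 21, 1547]);
translate([1775, 410, 49]) cube([101, 21, 1547]);
translate([1919, 410, 49]) cube([101, 21, 1547]);
translate([2063, 410, 49]) cube([101, 21, 1547]);


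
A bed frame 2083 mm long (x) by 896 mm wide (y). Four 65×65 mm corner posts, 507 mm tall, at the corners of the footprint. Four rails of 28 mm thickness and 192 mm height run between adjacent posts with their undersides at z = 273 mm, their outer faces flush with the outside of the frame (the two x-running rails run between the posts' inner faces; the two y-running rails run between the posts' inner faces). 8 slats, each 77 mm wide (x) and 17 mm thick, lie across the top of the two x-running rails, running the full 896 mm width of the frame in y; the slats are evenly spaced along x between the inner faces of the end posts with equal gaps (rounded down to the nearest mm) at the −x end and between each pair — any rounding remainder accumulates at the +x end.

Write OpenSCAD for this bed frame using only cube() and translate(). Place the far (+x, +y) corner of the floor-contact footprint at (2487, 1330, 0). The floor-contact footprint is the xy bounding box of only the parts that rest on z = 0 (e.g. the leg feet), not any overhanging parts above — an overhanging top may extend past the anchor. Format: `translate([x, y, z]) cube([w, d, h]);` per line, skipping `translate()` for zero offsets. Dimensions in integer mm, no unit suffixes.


// slat z = rail_z + rail_h = 273 + 192 = 465
// slat gap = ⌊(1953 − 8·77) / 9⌋ = 148
translate([404, 434, 0]) cube([65, 65, 507]);
translate([404, 1265, 0]) cube([65, 65, 507]);
translate([2422, 434, 0]) cube([65, 65, 507]);
translate([2422, 1265, 0]) cube([65, 65, 507]);
translate([469, 434, 273]) cube([1953, 28, 192]);
translate([469, 1302, 273]) cube([1953, 28, 192]);
translate([404, 499, 273]) cube([28, 766, 192]);
translate([2459, 499, 273]) cube([28, 766, 192]);
translate([617, 434, 465]) cube([77, 896, 17]);
translate([842, 434, 465]) cube([77, 896, 17]);
translate([1067, 434, 465]) cube([77, 896, 17]);
translate([1292, 434, 465]) cube([77, 896, 17]);
translate([1517, 434, 465]) cube([77, 896, 17]);
translate([1742, 434, 465]) cube([77, 896, 17]);
translate([1967, 434, 465]) cube([77, 896, 17]);
translate([2192, 434, 465]) cube([77, 896, 17]);


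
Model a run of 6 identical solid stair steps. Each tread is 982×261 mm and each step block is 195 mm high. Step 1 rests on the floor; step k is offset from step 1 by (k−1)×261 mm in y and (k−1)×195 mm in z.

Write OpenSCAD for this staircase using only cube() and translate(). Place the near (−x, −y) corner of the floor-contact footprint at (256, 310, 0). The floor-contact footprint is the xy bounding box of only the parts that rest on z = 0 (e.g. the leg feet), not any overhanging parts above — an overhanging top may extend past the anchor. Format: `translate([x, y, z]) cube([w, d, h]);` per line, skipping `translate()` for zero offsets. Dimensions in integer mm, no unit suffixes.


translate([256, 310, 0]) cube([982, 261, 195]);
translate([256, 571, 195]) cube([982, 261, 195]);
translate([256, 832, 390]) cube([982, 261, 195]);
translate([256, 1093, 585]) cube([982, 261, 195]);
translate([256, 1354, 780]) cube([982, 261, 195]);
translate([256, 1615, 975]) cube([982, 261, 195]);


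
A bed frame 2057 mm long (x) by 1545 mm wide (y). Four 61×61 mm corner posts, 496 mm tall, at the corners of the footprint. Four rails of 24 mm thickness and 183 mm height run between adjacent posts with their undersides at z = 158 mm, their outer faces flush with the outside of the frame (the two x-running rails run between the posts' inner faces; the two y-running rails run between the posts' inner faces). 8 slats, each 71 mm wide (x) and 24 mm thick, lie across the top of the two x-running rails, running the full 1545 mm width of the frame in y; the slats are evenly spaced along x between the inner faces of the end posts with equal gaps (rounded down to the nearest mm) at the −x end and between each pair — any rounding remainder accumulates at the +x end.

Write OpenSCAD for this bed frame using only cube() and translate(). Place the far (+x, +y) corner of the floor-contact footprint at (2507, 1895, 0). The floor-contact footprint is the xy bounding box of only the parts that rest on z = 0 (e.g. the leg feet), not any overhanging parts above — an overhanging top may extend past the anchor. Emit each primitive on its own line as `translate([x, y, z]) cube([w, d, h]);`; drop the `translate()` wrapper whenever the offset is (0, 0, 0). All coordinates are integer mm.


// slat z = rail_z + rail_h = 158 + 183 = 341
// slat gap = ⌊(1935 − 8·71) / 9⌋ = 151
translate([450, 350, 0]) cube([61, 61, 496]);
translate([450, 1834, 0]) cube([61, 61, 496]);
translate([2446, 350, 0]) cube([61, 61, 496]);
translate([2446, 1834, 0]) cube([61, 61, 496]);
translate([511, 350, 158]) cube([1935, 24, 183]);
translate([511, 1871, 158]) cube([1935, 24, 183]);
translate([450, 411, 158]) cube([24, 1423, 183]);
translate([2483, 411, 158]) cube([24, 1423, 183]);
translate([662, 350, 341]) cube([71, 1545, 24]);
translate([884, 350, 341]) cube([71, 1545, 24]);
translate([1106, 350, 341]) cube([71, 1545, 24]);
translate([1328, 350, 341]) cube([71, 1545, 24]);
translate([1550, 350, 341]) cube([71, 1545, 24]);
translate([1772, 350, 341]) cube([71, 1545, 24]);
translate([1994, 350, 341]) cube([71, 1545, 24]);
translate([2216, 350, 341]) cube([71, 1545, 24]);


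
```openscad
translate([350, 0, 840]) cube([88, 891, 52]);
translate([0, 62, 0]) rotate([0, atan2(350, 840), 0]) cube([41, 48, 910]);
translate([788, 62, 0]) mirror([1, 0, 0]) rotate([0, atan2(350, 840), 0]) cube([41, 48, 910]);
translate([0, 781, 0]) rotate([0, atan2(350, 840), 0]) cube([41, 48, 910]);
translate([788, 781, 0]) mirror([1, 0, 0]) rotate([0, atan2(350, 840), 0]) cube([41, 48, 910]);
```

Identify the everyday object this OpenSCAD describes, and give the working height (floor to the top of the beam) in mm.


A sawhorse. The overall height is 892 mm.

A beam across two mirrored pairs of raked legs — a sawhorse. The beam's underside is at z = 840 (matching the legs' vertical rise in atan2(350, 840)) and the beam is 52 mm tall, so its top is at 840 + 52 = 892 mm. The raked legs top out at the beam's underside, so that is the highest point.


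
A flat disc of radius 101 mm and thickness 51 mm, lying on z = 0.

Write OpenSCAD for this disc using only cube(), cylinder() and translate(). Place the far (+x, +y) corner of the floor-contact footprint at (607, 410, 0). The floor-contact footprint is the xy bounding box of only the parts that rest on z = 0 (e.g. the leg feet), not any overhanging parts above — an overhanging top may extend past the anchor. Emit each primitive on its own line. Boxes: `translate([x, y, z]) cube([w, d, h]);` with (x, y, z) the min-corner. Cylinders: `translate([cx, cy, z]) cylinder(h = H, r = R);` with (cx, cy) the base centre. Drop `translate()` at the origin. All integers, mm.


translate([506, 309, 0]) cylinder(h = 51, r = 101);


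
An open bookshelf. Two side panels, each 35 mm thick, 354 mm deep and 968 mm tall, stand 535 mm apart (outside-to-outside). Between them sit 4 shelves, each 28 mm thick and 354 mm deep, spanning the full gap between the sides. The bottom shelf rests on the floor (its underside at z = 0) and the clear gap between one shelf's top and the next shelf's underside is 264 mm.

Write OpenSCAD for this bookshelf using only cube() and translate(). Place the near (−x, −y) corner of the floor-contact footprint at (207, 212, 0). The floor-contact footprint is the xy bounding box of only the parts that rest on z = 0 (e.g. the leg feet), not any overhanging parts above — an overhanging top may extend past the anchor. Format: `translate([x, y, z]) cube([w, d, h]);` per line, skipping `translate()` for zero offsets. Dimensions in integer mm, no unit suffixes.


translate([207, 212, 0]) cube([35, 354, 968]);
translate([707, 212, 0]) cube([35, 354, 968]);
translate([242, 212, 0]) cube([465, 354, 28]);
translate([242, 212, 292]) cube([465, 354, 28]);
translate([242, 212, 584]) cube([465, 354, 28]);
translate([242, 212, 876]) cube([465, 354, 28]);


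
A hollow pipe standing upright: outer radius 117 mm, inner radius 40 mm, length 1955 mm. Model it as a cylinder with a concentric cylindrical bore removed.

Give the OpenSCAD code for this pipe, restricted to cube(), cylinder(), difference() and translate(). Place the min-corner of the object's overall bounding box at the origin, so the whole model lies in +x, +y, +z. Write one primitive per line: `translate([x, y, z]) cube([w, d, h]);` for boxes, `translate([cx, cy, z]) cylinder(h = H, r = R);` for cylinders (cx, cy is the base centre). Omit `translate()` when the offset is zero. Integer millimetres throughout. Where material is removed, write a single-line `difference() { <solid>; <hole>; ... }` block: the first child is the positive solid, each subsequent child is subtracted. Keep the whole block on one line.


difference() { translate([117, 117, 0]) cylinder(h = 1955, r = 117); translate([117, 117, 0]) cylinder(h = 1955, r = 40); }


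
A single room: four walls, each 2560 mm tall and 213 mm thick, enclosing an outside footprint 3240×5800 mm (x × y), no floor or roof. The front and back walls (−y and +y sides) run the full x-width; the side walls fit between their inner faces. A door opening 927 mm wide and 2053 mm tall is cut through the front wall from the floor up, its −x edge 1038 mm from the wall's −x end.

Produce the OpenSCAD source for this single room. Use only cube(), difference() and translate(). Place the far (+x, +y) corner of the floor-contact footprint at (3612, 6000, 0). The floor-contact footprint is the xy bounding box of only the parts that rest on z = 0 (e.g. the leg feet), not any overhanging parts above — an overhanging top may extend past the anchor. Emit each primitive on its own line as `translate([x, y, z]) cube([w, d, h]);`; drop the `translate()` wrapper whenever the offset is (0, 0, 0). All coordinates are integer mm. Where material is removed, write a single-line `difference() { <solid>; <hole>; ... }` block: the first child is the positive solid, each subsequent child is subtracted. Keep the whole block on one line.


difference() { translate([372, 200, 0]) cube([3240, 213, 2560]); translate([1410, 200, 0]) cube([927, 213, 2053]); }
translate([372, 5787, 0]) cube([3240, 213, 2560]);
translate([372, 413, 0]) cube([213, 5374, 2560]);
translate([3399, 413, 0]) cube([213, 5374, 2560]);


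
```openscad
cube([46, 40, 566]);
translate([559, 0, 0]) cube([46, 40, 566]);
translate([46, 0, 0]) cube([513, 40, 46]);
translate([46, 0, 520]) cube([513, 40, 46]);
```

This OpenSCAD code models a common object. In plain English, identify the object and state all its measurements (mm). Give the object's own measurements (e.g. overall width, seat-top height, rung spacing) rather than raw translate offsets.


A rectangular picture frame lying in the x–z plane (depth along y). The opening is 513 mm wide (x) by 474 mm tall (z), surrounded by a border 46 mm wide on all four sides. The frame is 40 mm deep and is made of two full-height vertical stiles with two horizontal rails fitted between them.


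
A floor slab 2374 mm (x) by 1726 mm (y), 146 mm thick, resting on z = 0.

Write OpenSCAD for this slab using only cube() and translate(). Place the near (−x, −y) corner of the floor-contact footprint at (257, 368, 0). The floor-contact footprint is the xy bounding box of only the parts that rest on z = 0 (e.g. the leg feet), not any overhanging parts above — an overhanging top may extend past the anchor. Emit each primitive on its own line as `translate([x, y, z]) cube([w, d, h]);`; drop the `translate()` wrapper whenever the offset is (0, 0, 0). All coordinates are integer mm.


translate([257, 368, 0]) cube([2374, 1726, 146]);


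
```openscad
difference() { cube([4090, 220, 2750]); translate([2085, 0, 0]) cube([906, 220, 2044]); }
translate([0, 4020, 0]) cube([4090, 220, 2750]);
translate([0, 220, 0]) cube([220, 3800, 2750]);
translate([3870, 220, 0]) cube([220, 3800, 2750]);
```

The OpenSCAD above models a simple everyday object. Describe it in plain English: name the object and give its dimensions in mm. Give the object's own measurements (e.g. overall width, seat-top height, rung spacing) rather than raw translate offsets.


A single room: four walls, each 2750 mm tall and 220 mm thick, enclosing an outside footprint 4090×4240 mm (x × y), no floor or roof. The front and back walls (−y and +y sides) run the full x-width; the side walls fit between their inner faces. A door opening 906 mm wide and 2044 mm tall is cut through the front wall from the floor up, its −x edge 2085 mm from the wall's −x end.


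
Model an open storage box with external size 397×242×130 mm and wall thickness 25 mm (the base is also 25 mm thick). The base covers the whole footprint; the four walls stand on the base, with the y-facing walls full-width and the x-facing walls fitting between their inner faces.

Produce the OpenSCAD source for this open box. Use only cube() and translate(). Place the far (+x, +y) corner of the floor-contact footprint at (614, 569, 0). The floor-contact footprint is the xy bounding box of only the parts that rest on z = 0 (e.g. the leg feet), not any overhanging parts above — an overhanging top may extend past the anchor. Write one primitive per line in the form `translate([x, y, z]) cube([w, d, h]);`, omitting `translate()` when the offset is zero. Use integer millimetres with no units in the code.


translate([217, 327, 0]) cube([397, 242, 25]);
translate([217, 327, 25]) cube([397, 25, 105]);
translate([217, 544, 25]) cube([397, 25, 105]);
translate([217, 352, 25]) cube([25, 192, 105]);
translate([589, 352, 25]) cube([25, 192, 105]);
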